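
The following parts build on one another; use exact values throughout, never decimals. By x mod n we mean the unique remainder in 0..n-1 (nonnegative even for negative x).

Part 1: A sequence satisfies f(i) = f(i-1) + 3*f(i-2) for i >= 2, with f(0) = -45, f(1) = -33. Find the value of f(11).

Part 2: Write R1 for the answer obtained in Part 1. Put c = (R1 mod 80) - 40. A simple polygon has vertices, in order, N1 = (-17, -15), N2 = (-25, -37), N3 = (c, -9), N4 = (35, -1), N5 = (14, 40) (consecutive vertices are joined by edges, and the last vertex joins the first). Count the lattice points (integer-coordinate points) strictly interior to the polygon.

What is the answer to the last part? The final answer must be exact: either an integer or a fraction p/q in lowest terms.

1262

Part 1: f(2) = 1*(-33) + 3*(-45) = -168; iterating: f(2)=-168, f(3)=-267, f(4)=-771, f(5)=-1572, f(6)=-3885, f(7)=-8601, f(8)=-20256, f(9)=-46059, f(10)=-106827, f(11)=-245004; answer -245004
Part 2: R1 = -245004; c = -4; cross terms: (-17*-37 - -25*-15)=254, (-25*-9 - -4*-37)=77, (-4*-1 - 35*-9)=319, (35*40 - 14*-1)=1414, (14*-15 - -17*40)=470; twice the area = |2534| = 2534; area = 1267; boundary points = 2 + 7 + 1 + 1 + 1 = 12; strictly interior points = area - boundary/2 + 1 = 1262; answer 1262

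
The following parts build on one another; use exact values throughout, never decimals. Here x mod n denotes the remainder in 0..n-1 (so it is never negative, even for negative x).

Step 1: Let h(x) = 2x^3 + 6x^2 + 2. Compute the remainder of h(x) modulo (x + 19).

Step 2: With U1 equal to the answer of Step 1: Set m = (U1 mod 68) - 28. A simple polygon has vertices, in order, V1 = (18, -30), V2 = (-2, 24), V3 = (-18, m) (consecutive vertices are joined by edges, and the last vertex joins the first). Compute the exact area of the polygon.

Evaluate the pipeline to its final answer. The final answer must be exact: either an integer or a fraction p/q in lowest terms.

852

Step 1: remainder = value at the root: 2*(-19)^3 + 6*(-19)^2 + 2 = (-13718) + (2166) + (2) = -11550; answer -11550
Step 2: U1 = -11550; m = -18; cross terms: (18*24 - -2*-30)=372, (-2*-18 - -18*24)=468, (-18*-30 - 18*-18)=864; twice the area = |1704| = 1704; area = 852; answer 852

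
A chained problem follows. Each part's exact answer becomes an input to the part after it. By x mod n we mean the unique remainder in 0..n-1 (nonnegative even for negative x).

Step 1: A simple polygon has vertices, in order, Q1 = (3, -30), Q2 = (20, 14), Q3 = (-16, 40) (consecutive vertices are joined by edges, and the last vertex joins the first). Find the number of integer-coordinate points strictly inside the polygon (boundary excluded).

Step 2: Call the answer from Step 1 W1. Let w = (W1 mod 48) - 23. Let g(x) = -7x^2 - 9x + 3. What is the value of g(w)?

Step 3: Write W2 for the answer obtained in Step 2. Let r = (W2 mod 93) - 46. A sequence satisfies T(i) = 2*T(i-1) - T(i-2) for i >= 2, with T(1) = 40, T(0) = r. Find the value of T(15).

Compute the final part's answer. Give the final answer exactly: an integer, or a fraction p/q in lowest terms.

334

Step 1: cross terms: (3*14 - 20*-30)=642, (20*40 - -16*14)=1024, (-16*-30 - 3*40)=360; twice the area = |2026| = 2026; area = 1013; boundary points = 1 + 2 + 1 = 4; strictly interior points = area - boundary/2 + 1 = 1012; answer 1012
Step 2: W1 = 1012; w = -19; -7*(-19)^2 - 9*(-19)^1 + 3 = (-2527) + (171) + (3) = -2353; answer -2353
Step 3: W2 = -2353; r = 19; T(2) = 2*(40) - 1*(19) = 61; iterating: T(2)=61, T(3)=82, T(4)=103, T(5)=124, T(6)=145, T(7)=166, T(8)=187, T(9)=208, T(10)=229, T(11)=250, T(12)=271, T(13)=292, T(14)=313, T(15)=334; answer 334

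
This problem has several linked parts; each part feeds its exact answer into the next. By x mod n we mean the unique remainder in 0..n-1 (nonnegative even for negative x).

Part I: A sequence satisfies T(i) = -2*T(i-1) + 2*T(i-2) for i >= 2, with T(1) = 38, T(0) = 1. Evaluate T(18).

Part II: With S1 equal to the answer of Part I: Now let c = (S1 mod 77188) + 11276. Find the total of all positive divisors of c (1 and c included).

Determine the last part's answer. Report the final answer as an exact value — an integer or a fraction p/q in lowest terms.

49440

Part I: T(2) = -2*(38) + 2*(1) = -74; iterating: T(2)=-74, T(3)=224, T(4)=-596, T(5)=1640, T(6)=-4472, T(7)=12224, T(8)=-33392, T(9)=91232, T(10)=-249248, T(11)=680960, T(12)=-1860416, T(13)=5082752, T(14)=-13886336, T(15)=37938176, T(16)=-103649024, T(17)=283174400, T(18)=-773646848; answer -773646848
Part II: S1 = -773646848; c = 19752; 19752 = 2^3 * 3 * 823; sigma = (1 + 2 + 4 + 8) * (1 + 3) * (1 + 823) = 15 * 4 * 824 = 49440; answer 49440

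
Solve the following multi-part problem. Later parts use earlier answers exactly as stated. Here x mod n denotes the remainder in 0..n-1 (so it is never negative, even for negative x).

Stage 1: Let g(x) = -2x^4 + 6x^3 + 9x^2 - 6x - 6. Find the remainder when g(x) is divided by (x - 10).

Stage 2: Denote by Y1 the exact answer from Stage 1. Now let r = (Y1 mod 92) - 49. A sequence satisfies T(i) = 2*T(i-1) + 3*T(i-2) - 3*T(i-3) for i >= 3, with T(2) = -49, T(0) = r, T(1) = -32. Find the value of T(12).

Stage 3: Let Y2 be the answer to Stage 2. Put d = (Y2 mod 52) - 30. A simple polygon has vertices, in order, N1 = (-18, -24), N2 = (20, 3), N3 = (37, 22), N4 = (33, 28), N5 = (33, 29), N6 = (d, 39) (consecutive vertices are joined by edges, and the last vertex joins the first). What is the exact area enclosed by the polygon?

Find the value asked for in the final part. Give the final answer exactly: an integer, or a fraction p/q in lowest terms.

Stage 1: remainder = value at the root: -2*(10)^4 + 6*(10)^3 + 9*(10)^2 - 6*(10)^1 - 6 = (-20000) + (6000) + (900) + (-60) + (-6) = -13166; answer -13166
Stage 2: Y1 = -13166; r = 33; T(3) = 2*(-49) + 3*(-32) - 3*(33) = -293; iterating: T(3)=-293, T(4)=-637, T(5)=-2006, T(6)=-5044, T(7)=-14195, T(8)=-37504, T(9)=-102461, T(10)=-274849, T(11)=-744569, T(12)=-2006302; answer -2006302
Stage 3: Y2 = -2006302; d = -16; cross terms: (-18*3 - 20*-24)=426, (20*22 - 37*3)=329, (37*28 - 33*22)=310, (33*29 - 33*28)=33, (33*39 - -16*29)=1751, (-16*-24 - -18*39)=1086; twice the area = |3935| = 3935; area = 3935/2; answer 3935/2

3935/2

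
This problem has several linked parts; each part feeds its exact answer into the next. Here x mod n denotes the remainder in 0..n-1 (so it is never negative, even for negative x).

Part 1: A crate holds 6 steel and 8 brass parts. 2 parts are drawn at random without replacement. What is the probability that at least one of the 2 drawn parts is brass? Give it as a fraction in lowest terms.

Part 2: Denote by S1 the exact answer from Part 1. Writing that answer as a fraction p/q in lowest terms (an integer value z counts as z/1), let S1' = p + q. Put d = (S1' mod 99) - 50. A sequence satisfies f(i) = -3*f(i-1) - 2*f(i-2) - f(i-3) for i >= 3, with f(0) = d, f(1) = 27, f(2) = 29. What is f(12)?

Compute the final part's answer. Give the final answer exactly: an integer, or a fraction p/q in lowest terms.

321167

Part 1: total draws C(14,2) = 91; complement C(6,2) = 15; favorable 91 - 15 = 76; P = 76/91; answer 76/91
Part 2: S1 = 76/91; threaded value p + q = 167; d = 18; f(3) = -3*(29) - 2*(27) - 1*(18) = -159; iterating: f(3)=-159, f(4)=392, f(5)=-887, f(6)=2036, f(7)=-4726, f(8)=10993, f(9)=-25563, f(10)=59429, f(11)=-138154, f(12)=321167; answer 321167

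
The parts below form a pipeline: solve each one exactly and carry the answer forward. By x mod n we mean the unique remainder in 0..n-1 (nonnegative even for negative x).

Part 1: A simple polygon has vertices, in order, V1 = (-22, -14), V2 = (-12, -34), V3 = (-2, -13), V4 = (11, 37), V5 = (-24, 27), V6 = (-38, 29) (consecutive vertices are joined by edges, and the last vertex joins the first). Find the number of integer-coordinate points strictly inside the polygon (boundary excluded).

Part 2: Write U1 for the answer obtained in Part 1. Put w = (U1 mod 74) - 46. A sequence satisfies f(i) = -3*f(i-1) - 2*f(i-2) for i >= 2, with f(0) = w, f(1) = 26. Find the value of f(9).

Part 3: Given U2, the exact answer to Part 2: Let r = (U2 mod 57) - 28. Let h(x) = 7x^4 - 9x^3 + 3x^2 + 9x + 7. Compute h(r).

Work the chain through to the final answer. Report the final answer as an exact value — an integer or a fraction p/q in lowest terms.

Part 1: cross terms: (-22*-34 - -12*-14)=580, (-12*-13 - -2*-34)=88, (-2*37 - 11*-13)=69, (11*27 - -24*37)=1185, (-24*29 - -38*27)=330, (-38*-14 - -22*29)=1170; twice the area = |3422| = 3422; area = 1711; boundary points = 10 + 1 + 1 + 5 + 2 + 1 = 20; strictly interior points = area - boundary/2 + 1 = 1702; answer 1702
Part 2: U1 = 1702; w = -46; f(2) = -3*(26) - 2*(-46) = 14; iterating: f(2)=14, f(3)=-94, f(4)=254, f(5)=-574, f(6)=1214, f(7)=-2494, f(8)=5054, f(9)=-10174; answer -10174
Part 3: U2 = -10174; r = 1; 7*(1)^4 - 9*(1)^3 + 3*(1)^2 + 9*(1)^1 + 7 = (7) + (-9) + (3) + (9) + (7) = 17; answer 17

17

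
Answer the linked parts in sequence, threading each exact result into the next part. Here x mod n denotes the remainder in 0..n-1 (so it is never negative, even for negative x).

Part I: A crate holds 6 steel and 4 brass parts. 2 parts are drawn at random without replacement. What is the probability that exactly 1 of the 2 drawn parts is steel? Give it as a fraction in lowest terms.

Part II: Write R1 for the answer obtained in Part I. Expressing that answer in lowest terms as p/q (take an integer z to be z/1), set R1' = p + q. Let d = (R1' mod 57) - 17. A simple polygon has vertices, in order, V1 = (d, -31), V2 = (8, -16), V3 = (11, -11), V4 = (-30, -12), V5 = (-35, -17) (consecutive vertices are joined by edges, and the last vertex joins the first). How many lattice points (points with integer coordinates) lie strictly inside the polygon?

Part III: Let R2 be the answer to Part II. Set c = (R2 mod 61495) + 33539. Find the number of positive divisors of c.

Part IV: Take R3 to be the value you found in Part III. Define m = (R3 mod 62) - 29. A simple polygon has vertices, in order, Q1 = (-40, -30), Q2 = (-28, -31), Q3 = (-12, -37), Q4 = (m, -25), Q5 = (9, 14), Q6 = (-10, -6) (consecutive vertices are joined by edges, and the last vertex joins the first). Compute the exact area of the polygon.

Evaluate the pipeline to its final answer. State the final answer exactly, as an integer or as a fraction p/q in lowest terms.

230

Part I: total draws C(10,2) = 45; favorable C(6,1)*C(4,1) = 24; P = 8/15; answer 8/15
Part II: R1 = 8/15; threaded value p + q = 23; d = 6; cross terms: (6*-16 - 8*-31)=152, (8*-11 - 11*-16)=88, (11*-12 - -30*-11)=-462, (-30*-17 - -35*-12)=90, (-35*-31 - 6*-17)=1187; twice the area = |1055| = 1055; area = 1055/2; boundary points = 1 + 1 + 1 + 5 + 1 = 9; strictly interior points = area - boundary/2 + 1 = 524; answer 524
Part III: R2 = 524; c = 34063; 34063 = 23 * 1481; number of divisors = (1+1) * (1+1) = 4; answer 4
Part IV: R3 = 4; m = -25; cross terms: (-40*-31 - -28*-30)=400, (-28*-37 - -12*-31)=664, (-12*-25 - -25*-37)=-625, (-25*14 - 9*-25)=-125, (9*-6 - -10*14)=86, (-10*-30 - -40*-6)=60; twice the area = |460| = 460; area = 230; answer 230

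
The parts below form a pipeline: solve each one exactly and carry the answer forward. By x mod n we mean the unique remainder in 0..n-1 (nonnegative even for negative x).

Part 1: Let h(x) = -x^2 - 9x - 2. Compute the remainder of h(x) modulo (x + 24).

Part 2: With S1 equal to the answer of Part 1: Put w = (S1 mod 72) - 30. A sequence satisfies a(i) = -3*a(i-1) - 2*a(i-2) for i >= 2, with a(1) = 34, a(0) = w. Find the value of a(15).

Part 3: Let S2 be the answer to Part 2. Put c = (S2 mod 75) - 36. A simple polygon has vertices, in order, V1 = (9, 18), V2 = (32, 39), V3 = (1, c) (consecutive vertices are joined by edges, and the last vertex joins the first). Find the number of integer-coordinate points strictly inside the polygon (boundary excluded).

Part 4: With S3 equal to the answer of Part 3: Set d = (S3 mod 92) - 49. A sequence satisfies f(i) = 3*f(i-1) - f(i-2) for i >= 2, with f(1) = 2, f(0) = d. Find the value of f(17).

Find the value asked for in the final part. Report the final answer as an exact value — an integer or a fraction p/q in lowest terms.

26653937

Part 1: remainder = value at the root: -1*(-24)^2 - 9*(-24)^1 - 2 = (-576) + (216) + (-2) = -362; answer -362
Part 2: S1 = -362; w = 40; a(2) = -3*(34) - 2*(40) = -182; iterating: a(2)=-182, a(3)=478, a(4)=-1070, a(5)=2254, a(6)=-4622, a(7)=9358, a(8)=-18830, a(9)=37774, a(10)=-75662, a(11)=151438, a(12)=-302990, a(13)=606094, a(14)=-1212302, a(15)=2424718; answer 2424718
Part 3: S2 = 2424718; c = 7; cross terms: (9*39 - 32*18)=-225, (32*7 - 1*39)=185, (1*18 - 9*7)=-45; twice the area = |-85| = 85; area = 85/2; boundary points = 1 + 1 + 1 = 3; strictly interior points = area - boundary/2 + 1 = 42; answer 42
Part 4: S3 = 42; d = -7; f(2) = 3*(2) - 1*(-7) = 13; iterating: f(2)=13, f(3)=37, f(4)=98, f(5)=257, f(6)=673, f(7)=1762, f(8)=4613, f(9)=12077, f(10)=31618, f(11)=82777, f(12)=216713, f(13)=567362, f(14)=1485373, f(15)=3888757, f(16)=10180898, f(17)=26653937; answer 26653937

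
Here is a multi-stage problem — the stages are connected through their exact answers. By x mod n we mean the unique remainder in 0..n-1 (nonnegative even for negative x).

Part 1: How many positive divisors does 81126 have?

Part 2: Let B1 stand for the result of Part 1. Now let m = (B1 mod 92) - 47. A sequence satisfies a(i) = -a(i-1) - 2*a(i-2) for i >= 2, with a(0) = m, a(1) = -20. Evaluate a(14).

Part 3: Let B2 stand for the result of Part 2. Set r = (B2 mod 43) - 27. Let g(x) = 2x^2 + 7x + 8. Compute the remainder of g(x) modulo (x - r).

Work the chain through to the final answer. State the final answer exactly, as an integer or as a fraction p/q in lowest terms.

1083

Part 1: 81126 = 2 * 3^2 * 4507; number of divisors = (1+1) * (2+1) * (1+1) = 12; answer 12
Part 2: B1 = 12; m = -35; a(2) = -1*(-20) - 2*(-35) = 90; iterating: a(2)=90, a(3)=-50, a(4)=-130, a(5)=230, a(6)=30, a(7)=-490, a(8)=430, a(9)=550, a(10)=-1410, a(11)=310, a(12)=2510, a(13)=-3130, a(14)=-1890; answer -1890
Part 3: B2 = -1890; r = -25; remainder = value at the root: 2*(-25)^2 + 7*(-25)^1 + 8 = (1250) + (-175) + (8) = 1083; answer 1083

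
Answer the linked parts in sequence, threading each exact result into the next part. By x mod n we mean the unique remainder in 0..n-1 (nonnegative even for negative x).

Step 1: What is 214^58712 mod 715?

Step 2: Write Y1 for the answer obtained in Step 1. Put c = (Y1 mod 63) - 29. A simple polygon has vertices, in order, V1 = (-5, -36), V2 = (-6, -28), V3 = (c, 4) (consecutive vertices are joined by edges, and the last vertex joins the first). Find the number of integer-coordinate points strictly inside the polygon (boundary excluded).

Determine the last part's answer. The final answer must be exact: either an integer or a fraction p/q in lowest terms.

2

Step 1: squarings mod 715: 214^1=214, 214^2=36, 214^4=581, 214^8=81, 214^16=126, 214^32=146, 214^64=581, 214^128=81, 214^256=126, 214^512=146, 214^1024=581, 214^2048=81, 214^4096=126, 214^8192=146, 214^16384=581, 214^32768=81; 214^58712 = 214^8 * 214^16 * 214^64 * 214^256 * 214^1024 * 214^8192 * 214^16384 * 214^32768 = 146 (mod 715); answer 146
Step 2: Y1 = 146; c = -9; cross terms: (-5*-28 - -6*-36)=-76, (-6*4 - -9*-28)=-276, (-9*-36 - -5*4)=344; twice the area = |-8| = 8; area = 4; boundary points = 1 + 1 + 4 = 6; strictly interior points = area - boundary/2 + 1 = 2; answer 2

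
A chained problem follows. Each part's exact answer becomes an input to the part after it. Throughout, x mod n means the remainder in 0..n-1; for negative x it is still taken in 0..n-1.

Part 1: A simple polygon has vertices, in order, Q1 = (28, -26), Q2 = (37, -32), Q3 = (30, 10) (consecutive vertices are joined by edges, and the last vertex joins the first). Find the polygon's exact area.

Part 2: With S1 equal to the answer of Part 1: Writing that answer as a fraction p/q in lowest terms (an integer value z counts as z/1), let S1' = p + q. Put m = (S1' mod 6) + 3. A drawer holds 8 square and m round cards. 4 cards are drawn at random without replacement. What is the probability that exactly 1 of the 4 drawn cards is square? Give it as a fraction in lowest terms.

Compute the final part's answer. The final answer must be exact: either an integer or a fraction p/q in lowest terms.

32/495

Part 1: cross terms: (28*-32 - 37*-26)=66, (37*10 - 30*-32)=1330, (30*-26 - 28*10)=-1060; twice the area = |336| = 336; area = 168; answer 168
Part 2: S1 = 168; threaded value p + q = 169; m = 4; total draws C(12,4) = 495; favorable C(8,1)*C(4,3) = 32; P = 32/495; answer 32/495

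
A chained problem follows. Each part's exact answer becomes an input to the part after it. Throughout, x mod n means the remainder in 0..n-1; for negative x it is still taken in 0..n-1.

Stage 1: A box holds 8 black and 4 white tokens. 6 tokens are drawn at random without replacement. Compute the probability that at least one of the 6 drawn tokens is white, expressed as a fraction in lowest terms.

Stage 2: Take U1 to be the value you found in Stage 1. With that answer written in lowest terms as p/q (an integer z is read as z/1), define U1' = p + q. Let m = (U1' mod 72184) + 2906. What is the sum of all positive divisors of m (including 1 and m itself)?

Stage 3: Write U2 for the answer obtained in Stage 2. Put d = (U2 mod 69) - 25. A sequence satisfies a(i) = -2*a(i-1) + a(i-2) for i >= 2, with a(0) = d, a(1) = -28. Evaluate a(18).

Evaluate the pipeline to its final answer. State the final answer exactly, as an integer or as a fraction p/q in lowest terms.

54104100

Stage 1: total draws C(12,6) = 924; complement C(8,6) = 28; favorable 924 - 28 = 896; P = 32/33; answer 32/33
Stage 2: U1 = 32/33; threaded value p + q = 65; m = 2971; 2971 is prime, so its only divisors are 1 and 2971; sigma = 1 + 2971 = 2972; answer 2972
Stage 3: U2 = 2972; d = -20; a(2) = -2*(-28) + 1*(-20) = 36; iterating: a(2)=36, a(3)=-100, a(4)=236, a(5)=-572, a(6)=1380, a(7)=-3332, a(8)=8044, a(9)=-19420, a(10)=46884, a(11)=-113188, a(12)=273260, a(13)=-659708, a(14)=1592676, a(15)=-3845060, a(16)=9282796, a(17)=-22410652, a(18)=54104100; answer 54104100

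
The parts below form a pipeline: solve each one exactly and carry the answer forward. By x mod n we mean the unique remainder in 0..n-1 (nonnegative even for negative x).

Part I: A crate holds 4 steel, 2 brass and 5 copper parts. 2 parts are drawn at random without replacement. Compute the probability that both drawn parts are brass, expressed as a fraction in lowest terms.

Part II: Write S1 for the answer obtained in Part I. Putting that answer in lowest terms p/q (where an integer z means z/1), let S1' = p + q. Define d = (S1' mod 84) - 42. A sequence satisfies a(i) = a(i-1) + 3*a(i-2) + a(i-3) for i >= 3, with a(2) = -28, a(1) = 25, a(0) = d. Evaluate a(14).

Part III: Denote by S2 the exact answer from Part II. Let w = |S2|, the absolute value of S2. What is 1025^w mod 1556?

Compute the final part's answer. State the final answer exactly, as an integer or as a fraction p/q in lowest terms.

Part I: total draws C(11,2) = 55; favorable C(2,2) = 1; P = 1/55; answer 1/55
Part II: S1 = 1/55; threaded value p + q = 56; d = 14; a(3) = 1*(-28) + 3*(25) + 1*(14) = 61; iterating: a(3)=61, a(4)=2, a(5)=157, a(6)=224, a(7)=697, a(8)=1526, a(9)=3841, a(10)=9116, a(11)=22165, a(12)=53354, a(13)=128965, a(14)=311192; answer 311192
Part III: S2 = 311192; w = 311192; squarings mod 1556: 1025^1=1025, 1025^2=325, 1025^4=1373, 1025^8=813, 1025^16=1225, 1025^32=641, 1025^64=97, 1025^128=73, 1025^256=661, 1025^512=1241, 1025^1024=1197, 1025^2048=1289, 1025^4096=1269, 1025^8192=1457, 1025^16384=465, 1025^32768=1497, 1025^65536=369, 1025^131072=789, 1025^262144=121; 1025^311192 = 1025^8 * 1025^16 * 1025^128 * 1025^256 * 1025^512 * 1025^1024 * 1025^2048 * 1025^4096 * 1025^8192 * 1025^32768 * 1025^262144 = 1225 (mod 1556); answer 1225

1225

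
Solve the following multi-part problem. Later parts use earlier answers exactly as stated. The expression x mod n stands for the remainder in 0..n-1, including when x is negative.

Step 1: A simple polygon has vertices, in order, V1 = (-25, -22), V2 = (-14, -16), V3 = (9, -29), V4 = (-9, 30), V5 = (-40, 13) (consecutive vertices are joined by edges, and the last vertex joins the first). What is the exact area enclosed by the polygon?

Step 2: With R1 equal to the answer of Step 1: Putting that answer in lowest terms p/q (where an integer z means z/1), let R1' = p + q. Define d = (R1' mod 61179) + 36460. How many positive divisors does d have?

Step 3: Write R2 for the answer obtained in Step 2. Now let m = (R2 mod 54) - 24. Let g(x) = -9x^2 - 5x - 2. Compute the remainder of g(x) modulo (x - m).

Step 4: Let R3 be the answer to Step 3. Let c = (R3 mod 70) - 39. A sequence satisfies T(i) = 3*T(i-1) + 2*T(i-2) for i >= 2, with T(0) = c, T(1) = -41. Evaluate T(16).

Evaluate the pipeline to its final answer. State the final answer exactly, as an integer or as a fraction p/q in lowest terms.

Step 1: cross terms: (-25*-16 - -14*-22)=92, (-14*-29 - 9*-16)=550, (9*30 - -9*-29)=9, (-9*13 - -40*30)=1083, (-40*-22 - -25*13)=1205; twice the area = |2939| = 2939; area = 2939/2; answer 2939/2
Step 2: R1 = 2939/2; threaded value p + q = 2941; d = 39401; 39401 = 31^2 * 41; number of divisors = (2+1) * (1+1) = 6; answer 6
Step 3: R2 = 6; m = -18; remainder = value at the root: -9*(-18)^2 - 5*(-18)^1 - 2 = (-2916) + (90) + (-2) = -2828; answer -2828
Step 4: R3 = -2828; c = 3; T(2) = 3*(-41) + 2*(3) = -117; iterating: T(2)=-117, T(3)=-433, T(4)=-1533, T(5)=-5465, T(6)=-19461, T(7)=-69313, T(8)=-246861, T(9)=-879209, T(10)=-3131349, T(11)=-11152465, T(12)=-39720093, T(13)=-141465209, T(14)=-503835813, T(15)=-1794437857, T(16)=-6390985197; answer -6390985197

-6390985197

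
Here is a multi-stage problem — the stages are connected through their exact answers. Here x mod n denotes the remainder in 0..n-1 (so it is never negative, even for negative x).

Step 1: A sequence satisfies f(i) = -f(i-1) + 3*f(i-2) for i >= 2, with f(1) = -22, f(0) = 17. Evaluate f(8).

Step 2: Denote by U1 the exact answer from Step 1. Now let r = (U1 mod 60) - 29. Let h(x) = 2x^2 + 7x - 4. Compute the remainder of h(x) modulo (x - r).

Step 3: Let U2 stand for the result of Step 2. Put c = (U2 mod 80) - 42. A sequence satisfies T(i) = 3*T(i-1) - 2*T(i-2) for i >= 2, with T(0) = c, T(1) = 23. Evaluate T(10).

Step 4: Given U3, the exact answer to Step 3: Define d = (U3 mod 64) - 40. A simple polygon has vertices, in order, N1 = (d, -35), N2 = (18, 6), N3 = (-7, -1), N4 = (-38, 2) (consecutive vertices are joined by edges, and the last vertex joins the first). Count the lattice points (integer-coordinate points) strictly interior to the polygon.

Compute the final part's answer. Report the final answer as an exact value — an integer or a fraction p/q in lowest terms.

959

Step 1: f(2) = -1*(-22) + 3*(17) = 73; iterating: f(2)=73, f(3)=-139, f(4)=358, f(5)=-775, f(6)=1849, f(7)=-4174, f(8)=9721; answer 9721
Step 2: U1 = 9721; r = -28; remainder = value at the root: 2*(-28)^2 + 7*(-28)^1 - 4 = (1568) + (-196) + (-4) = 1368; answer 1368
Step 3: U2 = 1368; c = -34; T(2) = 3*(23) - 2*(-34) = 137; iterating: T(2)=137, T(3)=365, T(4)=821, T(5)=1733, T(6)=3557, T(7)=7205, T(8)=14501, T(9)=29093, T(10)=58277; answer 58277
Step 4: U3 = 58277; d = -3; cross terms: (-3*6 - 18*-35)=612, (18*-1 - -7*6)=24, (-7*2 - -38*-1)=-52, (-38*-35 - -3*2)=1336; twice the area = |1920| = 1920; area = 960; boundary points = 1 + 1 + 1 + 1 = 4; strictly interior points = area - boundary/2 + 1 = 959; answer 959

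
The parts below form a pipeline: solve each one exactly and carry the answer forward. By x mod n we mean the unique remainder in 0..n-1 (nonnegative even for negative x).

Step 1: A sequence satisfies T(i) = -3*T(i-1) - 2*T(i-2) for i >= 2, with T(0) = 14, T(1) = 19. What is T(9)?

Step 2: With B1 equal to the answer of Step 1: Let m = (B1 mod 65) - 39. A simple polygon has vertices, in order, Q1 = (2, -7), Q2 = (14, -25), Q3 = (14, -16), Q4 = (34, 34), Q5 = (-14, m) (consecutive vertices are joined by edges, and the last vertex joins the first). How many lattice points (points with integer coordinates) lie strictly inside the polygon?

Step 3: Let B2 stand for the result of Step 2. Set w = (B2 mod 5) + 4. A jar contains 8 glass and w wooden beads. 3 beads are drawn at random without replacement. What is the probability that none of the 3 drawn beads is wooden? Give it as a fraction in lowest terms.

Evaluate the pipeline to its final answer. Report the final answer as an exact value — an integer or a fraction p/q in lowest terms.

Step 1: T(2) = -3*(19) - 2*(14) = -85; iterating: T(2)=-85, T(3)=217, T(4)=-481, T(5)=1009, T(6)=-2065, T(7)=4177, T(8)=-8401, T(9)=16849; answer 16849
Step 2: B1 = 16849; m = -25; cross terms: (2*-25 - 14*-7)=48, (14*-16 - 14*-25)=126, (14*34 - 34*-16)=1020, (34*-25 - -14*34)=-374, (-14*-7 - 2*-25)=148; twice the area = |968| = 968; area = 484; boundary points = 6 + 9 + 10 + 1 + 2 = 28; strictly interior points = area - boundary/2 + 1 = 471; answer 471
Step 3: B2 = 471; w = 5; total draws C(13,3) = 286; favorable C(8,3) = 56; P = 28/143; answer 28/143

28/143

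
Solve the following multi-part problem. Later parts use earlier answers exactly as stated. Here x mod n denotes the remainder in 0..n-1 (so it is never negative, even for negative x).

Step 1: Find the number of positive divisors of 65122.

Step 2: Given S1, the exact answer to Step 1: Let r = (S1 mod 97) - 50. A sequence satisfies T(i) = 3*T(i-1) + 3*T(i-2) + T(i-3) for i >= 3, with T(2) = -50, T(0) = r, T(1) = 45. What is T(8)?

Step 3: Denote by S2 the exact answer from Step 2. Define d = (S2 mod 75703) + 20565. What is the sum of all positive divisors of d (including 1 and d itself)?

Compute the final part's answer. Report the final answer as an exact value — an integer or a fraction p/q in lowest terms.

50766

Step 1: 65122 = 2 * 32561; number of divisors = (1+1) * (1+1) = 4; answer 4
Step 2: S1 = 4; r = -46; T(3) = 3*(-50) + 3*(45) + 1*(-46) = -61; iterating: T(3)=-61, T(4)=-288, T(5)=-1097, T(6)=-4216, T(7)=-16227, T(8)=-62426; answer -62426
Step 3: S2 = -62426; d = 33842; 33842 = 2 * 16921; sigma = (1 + 2) * (1 + 16921) = 3 * 16922 = 50766; answer 50766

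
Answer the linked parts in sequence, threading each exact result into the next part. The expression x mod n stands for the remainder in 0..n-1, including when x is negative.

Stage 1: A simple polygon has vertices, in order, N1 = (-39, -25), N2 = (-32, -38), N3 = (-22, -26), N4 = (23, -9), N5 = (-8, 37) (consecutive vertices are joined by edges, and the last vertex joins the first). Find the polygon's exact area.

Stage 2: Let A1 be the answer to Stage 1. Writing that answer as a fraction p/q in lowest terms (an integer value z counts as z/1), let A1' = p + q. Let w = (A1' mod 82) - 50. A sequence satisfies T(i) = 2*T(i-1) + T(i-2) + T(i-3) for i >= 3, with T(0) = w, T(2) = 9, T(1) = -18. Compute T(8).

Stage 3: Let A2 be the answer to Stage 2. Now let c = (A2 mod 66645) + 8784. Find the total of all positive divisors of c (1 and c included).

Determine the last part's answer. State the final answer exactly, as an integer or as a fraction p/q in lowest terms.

25704

Stage 1: cross terms: (-39*-38 - -32*-25)=682, (-32*-26 - -22*-38)=-4, (-22*-9 - 23*-26)=796, (23*37 - -8*-9)=779, (-8*-25 - -39*37)=1643; twice the area = |3896| = 3896; area = 1948; answer 1948
Stage 2: A1 = 1948; threaded value p + q = 1949; w = 13; T(3) = 2*(9) + 1*(-18) + 1*(13) = 13; iterating: T(3)=13, T(4)=17, T(5)=56, T(6)=142, T(7)=357, T(8)=912; answer 912
Stage 3: A2 = 912; c = 9696; 9696 = 2^5 * 3 * 101; sigma = (1 + 2 + 4 + 8 + 16 + 32) * (1 + 3) * (1 + 101) = 63 * 4 * 102 = 25704; answer 25704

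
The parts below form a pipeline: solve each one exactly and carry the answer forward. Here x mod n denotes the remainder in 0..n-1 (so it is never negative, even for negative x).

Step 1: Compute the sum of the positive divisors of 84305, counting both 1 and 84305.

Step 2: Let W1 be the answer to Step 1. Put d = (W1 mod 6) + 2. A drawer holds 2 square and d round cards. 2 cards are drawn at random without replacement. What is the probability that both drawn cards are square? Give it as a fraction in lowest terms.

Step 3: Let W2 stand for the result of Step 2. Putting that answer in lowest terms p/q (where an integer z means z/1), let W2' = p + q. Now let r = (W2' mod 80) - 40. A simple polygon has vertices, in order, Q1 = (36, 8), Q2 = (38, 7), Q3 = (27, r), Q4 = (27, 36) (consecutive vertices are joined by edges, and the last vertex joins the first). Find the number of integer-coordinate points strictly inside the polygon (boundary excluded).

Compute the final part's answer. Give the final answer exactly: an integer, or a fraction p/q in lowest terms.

Step 1: 84305 = 5 * 13 * 1297; sigma = (1 + 5) * (1 + 13) * (1 + 1297) = 6 * 14 * 1298 = 109032; answer 109032
Step 2: W1 = 109032; d = 2; total draws C(4,2) = 6; favorable C(2,2) = 1; P = 1/6; answer 1/6
Step 3: W2 = 1/6; threaded value p + q = 7; r = -33; cross terms: (36*7 - 38*8)=-52, (38*-33 - 27*7)=-1443, (27*36 - 27*-33)=1863, (27*8 - 36*36)=-1080; twice the area = |-712| = 712; area = 356; boundary points = 1 + 1 + 69 + 1 = 72; strictly interior points = area - boundary/2 + 1 = 321; answer 321

321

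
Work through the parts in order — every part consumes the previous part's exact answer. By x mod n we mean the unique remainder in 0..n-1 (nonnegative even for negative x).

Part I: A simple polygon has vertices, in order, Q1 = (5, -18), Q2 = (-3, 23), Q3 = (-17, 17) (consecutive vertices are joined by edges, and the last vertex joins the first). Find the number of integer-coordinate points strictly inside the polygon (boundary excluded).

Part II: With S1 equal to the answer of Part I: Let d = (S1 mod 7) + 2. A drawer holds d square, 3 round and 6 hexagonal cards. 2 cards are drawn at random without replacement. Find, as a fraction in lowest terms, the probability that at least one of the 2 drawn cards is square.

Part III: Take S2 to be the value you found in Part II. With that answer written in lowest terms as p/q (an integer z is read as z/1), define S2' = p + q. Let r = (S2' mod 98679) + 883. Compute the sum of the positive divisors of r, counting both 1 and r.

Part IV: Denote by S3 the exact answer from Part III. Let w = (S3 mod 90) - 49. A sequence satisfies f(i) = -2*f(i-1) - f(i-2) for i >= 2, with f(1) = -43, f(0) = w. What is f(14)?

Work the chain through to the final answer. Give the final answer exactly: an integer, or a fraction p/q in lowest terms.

Part I: cross terms: (5*23 - -3*-18)=61, (-3*17 - -17*23)=340, (-17*-18 - 5*17)=221; twice the area = |622| = 622; area = 311; boundary points = 1 + 2 + 1 = 4; strictly interior points = area - boundary/2 + 1 = 310; answer 310
Part II: S1 = 310; d = 4; total draws C(13,2) = 78; complement C(9,2) = 36; favorable 78 - 36 = 42; P = 7/13; answer 7/13
Part III: S2 = 7/13; threaded value p + q = 20; r = 903; 903 = 3 * 7 * 43; sigma = (1 + 3) * (1 + 7) * (1 + 43) = 4 * 8 * 44 = 1408; answer 1408
Part IV: S3 = 1408; w = 9; f(2) = -2*(-43) - 1*(9) = 77; iterating: f(2)=77, f(3)=-111, f(4)=145, f(5)=-179, f(6)=213, f(7)=-247, f(8)=281, f(9)=-315, f(10)=349, f(11)=-383, f(12)=417, f(13)=-451, f(14)=485; answer 485

485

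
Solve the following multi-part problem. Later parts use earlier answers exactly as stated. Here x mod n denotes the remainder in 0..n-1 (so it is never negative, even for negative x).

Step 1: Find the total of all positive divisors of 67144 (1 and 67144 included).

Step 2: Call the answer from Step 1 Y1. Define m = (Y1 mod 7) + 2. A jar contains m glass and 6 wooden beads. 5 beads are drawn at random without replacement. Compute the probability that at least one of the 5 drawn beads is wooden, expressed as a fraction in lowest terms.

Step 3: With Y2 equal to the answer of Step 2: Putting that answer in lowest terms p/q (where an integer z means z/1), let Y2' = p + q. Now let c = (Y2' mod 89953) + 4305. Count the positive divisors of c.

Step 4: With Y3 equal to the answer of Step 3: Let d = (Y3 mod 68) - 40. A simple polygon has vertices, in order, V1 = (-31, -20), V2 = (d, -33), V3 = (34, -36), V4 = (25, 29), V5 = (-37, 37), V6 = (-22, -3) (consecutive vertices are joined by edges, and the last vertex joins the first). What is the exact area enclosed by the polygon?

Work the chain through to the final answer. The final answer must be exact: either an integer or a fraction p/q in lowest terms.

Step 1: 67144 = 2^3 * 7 * 11 * 109; sigma = (1 + 2 + 4 + 8) * (1 + 7) * (1 + 11) * (1 + 109) = 15 * 8 * 12 * 110 = 158400; answer 158400
Step 2: Y1 = 158400; m = 6; total draws C(12,5) = 792; complement C(6,5) = 6; favorable 792 - 6 = 786; P = 131/132; answer 131/132
Step 3: Y2 = 131/132; threaded value p + q = 263; c = 4568; 4568 = 2^3 * 571; number of divisors = (3+1) * (1+1) = 8; answer 8
Step 4: Y3 = 8; d = -32; cross terms: (-31*-33 - -32*-20)=383, (-32*-36 - 34*-33)=2274, (34*29 - 25*-36)=1886, (25*37 - -37*29)=1998, (-37*-3 - -22*37)=925, (-22*-20 - -31*-3)=347; twice the area = |7813| = 7813; area = 7813/2; answer 7813/2

7813/2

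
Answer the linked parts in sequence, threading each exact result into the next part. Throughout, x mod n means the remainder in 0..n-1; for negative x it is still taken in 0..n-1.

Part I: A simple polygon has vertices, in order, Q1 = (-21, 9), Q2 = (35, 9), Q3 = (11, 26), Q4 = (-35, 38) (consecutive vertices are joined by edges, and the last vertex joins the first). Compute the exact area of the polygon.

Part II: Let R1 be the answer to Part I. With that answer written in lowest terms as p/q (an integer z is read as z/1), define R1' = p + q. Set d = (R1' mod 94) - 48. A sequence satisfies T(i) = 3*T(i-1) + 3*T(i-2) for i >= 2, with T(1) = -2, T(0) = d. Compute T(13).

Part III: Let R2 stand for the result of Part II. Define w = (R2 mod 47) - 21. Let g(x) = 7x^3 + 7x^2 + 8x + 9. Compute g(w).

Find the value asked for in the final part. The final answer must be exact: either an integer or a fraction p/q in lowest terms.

Part I: cross terms: (-21*9 - 35*9)=-504, (35*26 - 11*9)=811, (11*38 - -35*26)=1328, (-35*9 - -21*38)=483; twice the area = |2118| = 2118; area = 1059; answer 1059
Part II: R1 = 1059; threaded value p + q = 1060; d = -22; T(2) = 3*(-2) + 3*(-22) = -72; iterating: T(2)=-72, T(3)=-222, T(4)=-882, T(5)=-3312, T(6)=-12582, T(7)=-47682, T(8)=-180792, T(9)=-685422, T(10)=-2598642, T(11)=-9852192, T(12)=-37352502, T(13)=-141614082; answer -141614082
Part III: R2 = -141614082; w = -1; 7*(-1)^3 + 7*(-1)^2 + 8*(-1)^1 + 9 = (-7) + (7) + (-8) + (9) = 1; answer 1

1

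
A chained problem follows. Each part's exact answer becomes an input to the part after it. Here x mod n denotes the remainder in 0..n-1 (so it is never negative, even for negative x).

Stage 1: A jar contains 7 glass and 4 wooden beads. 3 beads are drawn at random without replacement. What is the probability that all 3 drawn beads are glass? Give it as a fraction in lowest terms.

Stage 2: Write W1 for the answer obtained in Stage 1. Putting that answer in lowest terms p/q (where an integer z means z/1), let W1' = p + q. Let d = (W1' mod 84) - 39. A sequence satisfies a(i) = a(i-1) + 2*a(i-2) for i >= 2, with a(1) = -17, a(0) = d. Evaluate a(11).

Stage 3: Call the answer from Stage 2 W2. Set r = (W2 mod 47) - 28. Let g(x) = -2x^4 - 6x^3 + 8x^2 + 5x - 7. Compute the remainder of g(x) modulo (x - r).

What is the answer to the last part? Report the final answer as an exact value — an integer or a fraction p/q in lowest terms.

-1045

Stage 1: total draws C(11,3) = 165; favorable C(7,3) = 35; P = 7/33; answer 7/33
Stage 2: W1 = 7/33; threaded value p + q = 40; d = 1; a(2) = 1*(-17) + 2*(1) = -15; iterating: a(2)=-15, a(3)=-49, a(4)=-79, a(5)=-177, a(6)=-335, a(7)=-689, a(8)=-1359, a(9)=-2737, a(10)=-5455, a(11)=-10929; answer -10929
Stage 3: W2 = -10929; r = -6; remainder = value at the root: -2*(-6)^4 - 6*(-6)^3 + 8*(-6)^2 + 5*(-6)^1 - 7 = (-2592) + (1296) + (288) + (-30) + (-7) = -1045; answer -1045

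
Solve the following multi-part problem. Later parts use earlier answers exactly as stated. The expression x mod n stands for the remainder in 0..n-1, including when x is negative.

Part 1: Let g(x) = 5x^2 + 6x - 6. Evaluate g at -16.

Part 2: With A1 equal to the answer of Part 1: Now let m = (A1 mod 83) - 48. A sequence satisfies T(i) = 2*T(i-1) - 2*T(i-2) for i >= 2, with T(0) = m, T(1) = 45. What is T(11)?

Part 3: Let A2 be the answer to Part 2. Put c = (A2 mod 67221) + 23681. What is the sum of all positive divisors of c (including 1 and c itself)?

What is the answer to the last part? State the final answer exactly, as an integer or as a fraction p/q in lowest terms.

Part 1: 5*(-16)^2 + 6*(-16)^1 - 6 = (1280) + (-96) + (-6) = 1178; answer 1178
Part 2: A1 = 1178; m = -32; T(2) = 2*(45) - 2*(-32) = 154; iterating: T(2)=154, T(3)=218, T(4)=128, T(5)=-180, T(6)=-616, T(7)=-872, T(8)=-512, T(9)=720, T(10)=2464, T(11)=3488; answer 3488
Part 3: A2 = 3488; c = 27169; 27169 = 101 * 269; sigma = (1 + 101) * (1 + 269) = 102 * 270 = 27540; answer 27540

27540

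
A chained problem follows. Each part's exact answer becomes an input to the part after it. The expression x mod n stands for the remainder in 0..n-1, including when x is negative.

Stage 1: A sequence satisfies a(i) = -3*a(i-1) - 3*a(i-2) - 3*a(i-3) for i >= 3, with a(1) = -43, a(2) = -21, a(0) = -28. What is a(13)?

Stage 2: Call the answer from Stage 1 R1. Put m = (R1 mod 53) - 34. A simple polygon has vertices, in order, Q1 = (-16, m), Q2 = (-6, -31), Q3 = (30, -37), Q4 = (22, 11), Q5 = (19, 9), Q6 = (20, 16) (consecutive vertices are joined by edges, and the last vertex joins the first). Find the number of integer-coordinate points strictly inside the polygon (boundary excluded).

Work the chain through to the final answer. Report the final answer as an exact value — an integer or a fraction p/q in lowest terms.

Stage 1: a(3) = -3*(-21) - 3*(-43) - 3*(-28) = 276; iterating: a(3)=276, a(4)=-636, a(5)=1143, a(6)=-2349, a(7)=5526, a(8)=-12960, a(9)=29349, a(10)=-65745, a(11)=148068, a(12)=-335016, a(13)=758079; answer 758079
Stage 2: R1 = 758079; m = -14; cross terms: (-16*-31 - -6*-14)=412, (-6*-37 - 30*-31)=1152, (30*11 - 22*-37)=1144, (22*9 - 19*11)=-11, (19*16 - 20*9)=124, (20*-14 - -16*16)=-24; twice the area = |2797| = 2797; area = 2797/2; boundary points = 1 + 6 + 8 + 1 + 1 + 6 = 23; strictly interior points = area - boundary/2 + 1 = 1388; answer 1388

1388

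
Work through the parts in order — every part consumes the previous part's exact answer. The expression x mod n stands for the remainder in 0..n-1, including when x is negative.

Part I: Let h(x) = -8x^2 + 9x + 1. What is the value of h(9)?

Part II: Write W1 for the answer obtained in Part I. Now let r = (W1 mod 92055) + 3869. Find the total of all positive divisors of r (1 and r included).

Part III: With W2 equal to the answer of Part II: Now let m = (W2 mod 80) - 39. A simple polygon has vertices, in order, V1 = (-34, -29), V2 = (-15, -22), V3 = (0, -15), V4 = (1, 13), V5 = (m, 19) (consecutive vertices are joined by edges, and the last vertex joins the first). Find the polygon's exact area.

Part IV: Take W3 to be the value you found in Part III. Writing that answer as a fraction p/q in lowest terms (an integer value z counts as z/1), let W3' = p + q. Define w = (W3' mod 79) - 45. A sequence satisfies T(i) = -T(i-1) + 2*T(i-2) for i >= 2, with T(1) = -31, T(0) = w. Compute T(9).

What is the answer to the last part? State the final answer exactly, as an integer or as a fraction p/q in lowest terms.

Part I: -8*(9)^2 + 9*(9)^1 + 1 = (-648) + (81) + (1) = -566; answer -566
Part II: W1 = -566; r = 95358; 95358 = 2 * 3 * 23 * 691; sigma = (1 + 2) * (1 + 3) * (1 + 23) * (1 + 691) = 3 * 4 * 24 * 692 = 199296; answer 199296
Part III: W2 = 199296; m = -23; cross terms: (-34*-22 - -15*-29)=313, (-15*-15 - 0*-22)=225, (0*13 - 1*-15)=15, (1*19 - -23*13)=318, (-23*-29 - -34*19)=1313; twice the area = |2184| = 2184; area = 1092; answer 1092
Part IV: W3 = 1092; threaded value p + q = 1093; w = 21; T(2) = -1*(-31) + 2*(21) = 73; iterating: T(2)=73, T(3)=-135, T(4)=281, T(5)=-551, T(6)=1113, T(7)=-2215, T(8)=4441, T(9)=-8871; answer -8871

-8871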